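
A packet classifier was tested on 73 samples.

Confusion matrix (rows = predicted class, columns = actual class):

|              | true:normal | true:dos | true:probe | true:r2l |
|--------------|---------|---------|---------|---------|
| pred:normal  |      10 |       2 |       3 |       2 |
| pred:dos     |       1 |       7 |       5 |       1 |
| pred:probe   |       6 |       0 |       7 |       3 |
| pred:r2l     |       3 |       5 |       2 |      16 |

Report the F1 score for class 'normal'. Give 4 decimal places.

0.5405

Take TP from the diagonal, FP from the rest of the 'normal' prediction marginal, FN from the rest of the 'normal' actual marginal.
F1 score = 2·TP/(2·TP+FP+FN).
normal: TP=10, FP=2+3+2=7, FN=1+6+3=10 → 20/37 = 0.54054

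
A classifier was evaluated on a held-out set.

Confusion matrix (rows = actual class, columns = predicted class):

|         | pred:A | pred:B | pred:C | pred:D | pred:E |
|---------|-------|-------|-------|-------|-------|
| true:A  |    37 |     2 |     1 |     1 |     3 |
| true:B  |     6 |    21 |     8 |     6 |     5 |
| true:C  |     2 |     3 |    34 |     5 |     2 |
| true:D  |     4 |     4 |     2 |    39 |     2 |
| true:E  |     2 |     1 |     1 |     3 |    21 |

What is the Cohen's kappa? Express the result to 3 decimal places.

Observed agreement pₒ = trace/N = 152/215 = 0.7070
Expected agreement pₑ = Σ (rowᵢ·colᵢ)/N² = (44·51 + 46·31 + 46·46 + 51·54 + 28·33)/215² = 0.2047
κ = (pₒ − pₑ)/(1 − pₑ) = (0.7070 − 0.2047)/(1 − 0.2047) = 0.632

0.632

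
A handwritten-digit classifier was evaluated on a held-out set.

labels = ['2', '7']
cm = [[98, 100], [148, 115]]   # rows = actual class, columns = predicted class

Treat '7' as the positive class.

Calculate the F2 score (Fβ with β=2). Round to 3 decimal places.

0.454

Fβ = (1+β²)·TP / ((1+β²)·TP + β²·FN + FP), with β²=4
= 5·115 / (5·115 + 4·148 + 100) = 0.454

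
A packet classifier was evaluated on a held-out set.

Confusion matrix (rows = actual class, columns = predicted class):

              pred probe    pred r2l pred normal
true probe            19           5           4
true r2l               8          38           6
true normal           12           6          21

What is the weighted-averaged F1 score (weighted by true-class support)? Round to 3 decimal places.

0.659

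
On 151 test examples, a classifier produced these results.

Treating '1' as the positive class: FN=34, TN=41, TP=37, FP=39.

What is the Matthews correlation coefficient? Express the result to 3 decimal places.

MCC = (TP·TN − FP·FN) / √((TP+FP)(TP+FN)(TN+FP)(TN+FN))
Numerator = 37·41 − 39·34 = 191
Denominator = √(76·71·80·75) = √32376000 = 5689.9912
MCC = 191 / 5689.9912 = 0.034

0.034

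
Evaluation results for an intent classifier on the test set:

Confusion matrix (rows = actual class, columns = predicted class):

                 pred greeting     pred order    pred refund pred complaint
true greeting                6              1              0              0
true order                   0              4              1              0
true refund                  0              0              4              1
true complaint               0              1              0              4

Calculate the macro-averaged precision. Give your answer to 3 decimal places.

0.817

Per-class precision (TP/(TP+FP)):
  greeting: TP=6, FP=0+0+0=0 → 6/6 = 1.0000
  order: TP=4, FP=1+0+1=2 → 4/6 = 0.6667
  refund: TP=4, FP=0+1+0=1 → 4/5 = 0.8000
  complaint: TP=4, FP=0+0+1=1 → 4/5 = 0.8000
Macro-precision = mean = (1.0000 + 0.6667 + 0.8000 + 0.8000) / 4 = 0.817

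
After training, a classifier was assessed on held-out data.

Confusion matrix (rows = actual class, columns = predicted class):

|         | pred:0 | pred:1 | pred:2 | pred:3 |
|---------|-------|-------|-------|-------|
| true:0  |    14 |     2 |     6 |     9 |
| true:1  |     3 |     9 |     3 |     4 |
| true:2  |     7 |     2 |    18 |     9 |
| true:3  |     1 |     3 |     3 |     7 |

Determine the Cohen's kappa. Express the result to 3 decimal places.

0.301

Observed agreement pₒ = trace/N = 48/100 = 0.4800
Expected agreement pₑ = Σ (rowᵢ·colᵢ)/N² = (31·25 + 19·16 + 36·30 + 14·29)/100² = 0.2565
κ = (pₒ − pₑ)/(1 − pₑ) = (0.4800 − 0.2565)/(1 − 0.2565) = 0.301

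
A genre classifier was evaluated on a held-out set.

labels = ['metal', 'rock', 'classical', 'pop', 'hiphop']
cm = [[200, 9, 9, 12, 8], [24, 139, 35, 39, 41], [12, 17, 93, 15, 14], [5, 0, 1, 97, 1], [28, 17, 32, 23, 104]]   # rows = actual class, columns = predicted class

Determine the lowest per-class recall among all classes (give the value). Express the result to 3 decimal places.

0.500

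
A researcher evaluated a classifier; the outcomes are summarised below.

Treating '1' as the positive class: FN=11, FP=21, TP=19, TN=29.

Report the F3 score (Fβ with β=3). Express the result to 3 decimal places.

0.613

Fβ = (1+β²)·TP / ((1+β²)·TP + β²·FN + FP), with β²=9
= 10·19 / (10·19 + 9·11 + 21) = 0.613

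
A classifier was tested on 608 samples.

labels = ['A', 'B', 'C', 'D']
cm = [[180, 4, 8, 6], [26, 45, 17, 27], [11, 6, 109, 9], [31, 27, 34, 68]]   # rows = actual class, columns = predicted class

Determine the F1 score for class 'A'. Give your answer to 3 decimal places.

One-vs-rest for 'A': TP = diagonal; FP = other classes predicted 'A'; FN = 'A' predicted as other.
F1 score = 2·TP/(2·TP+FP+FN).
A: TP=180, FP=26+11+31=68, FN=4+8+6=18 → 360/446 = 0.8072

0.807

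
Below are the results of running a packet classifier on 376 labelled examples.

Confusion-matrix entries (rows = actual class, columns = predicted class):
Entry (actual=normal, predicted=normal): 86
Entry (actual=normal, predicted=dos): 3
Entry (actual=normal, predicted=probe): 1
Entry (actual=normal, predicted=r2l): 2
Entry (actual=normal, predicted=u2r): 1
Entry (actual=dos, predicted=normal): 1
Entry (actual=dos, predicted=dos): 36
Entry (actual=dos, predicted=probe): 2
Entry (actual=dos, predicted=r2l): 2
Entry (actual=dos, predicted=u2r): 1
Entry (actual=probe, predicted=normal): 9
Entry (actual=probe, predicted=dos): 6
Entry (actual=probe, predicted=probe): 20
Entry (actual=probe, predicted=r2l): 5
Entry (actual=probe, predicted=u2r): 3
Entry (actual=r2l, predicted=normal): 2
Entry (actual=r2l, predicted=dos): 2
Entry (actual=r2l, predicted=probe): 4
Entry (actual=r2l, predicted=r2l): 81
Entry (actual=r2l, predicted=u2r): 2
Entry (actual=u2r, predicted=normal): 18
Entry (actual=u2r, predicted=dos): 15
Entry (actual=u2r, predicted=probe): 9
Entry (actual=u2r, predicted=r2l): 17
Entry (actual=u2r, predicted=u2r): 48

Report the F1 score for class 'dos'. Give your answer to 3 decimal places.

One-vs-rest for 'dos': TP = diagonal; FP = other classes predicted 'dos'; FN = 'dos' predicted as other.
F1 score = 2·TP/(2·TP+FP+FN).
dos: TP=36, FP=3+6+2+15=26, FN=1+2+2+1=6 → 72/104 = 0.6923

0.692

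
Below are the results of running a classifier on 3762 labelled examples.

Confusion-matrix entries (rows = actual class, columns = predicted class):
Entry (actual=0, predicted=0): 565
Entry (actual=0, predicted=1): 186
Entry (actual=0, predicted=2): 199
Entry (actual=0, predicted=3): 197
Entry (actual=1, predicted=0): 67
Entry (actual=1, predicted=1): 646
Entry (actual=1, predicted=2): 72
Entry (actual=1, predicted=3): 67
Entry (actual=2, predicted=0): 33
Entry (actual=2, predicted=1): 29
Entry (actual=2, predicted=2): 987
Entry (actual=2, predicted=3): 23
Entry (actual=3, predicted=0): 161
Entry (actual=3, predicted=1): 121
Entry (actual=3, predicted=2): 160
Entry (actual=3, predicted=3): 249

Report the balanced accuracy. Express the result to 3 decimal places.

Balanced accuracy = mean of per-class recall.
  0: recall = 565/1147 = 0.4926
  1: recall = 646/852 = 0.7582
  2: recall = 987/1072 = 0.9207
  3: recall = 249/691 = 0.3603
Mean = (0.4926 + 0.7582 + 0.9207 + 0.3603) / 4 = 0.633

0.633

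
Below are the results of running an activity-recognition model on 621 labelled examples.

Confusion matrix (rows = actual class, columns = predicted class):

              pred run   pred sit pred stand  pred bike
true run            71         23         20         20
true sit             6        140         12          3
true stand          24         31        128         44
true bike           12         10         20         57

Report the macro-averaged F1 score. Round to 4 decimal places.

0.6206

Per-class F1 score (2·TP/(2·TP+FP+FN)):
  run: TP=71, FP=6+24+12=42, FN=23+20+20=63 → 142/247 = 0.57490
  sit: TP=140, FP=23+31+10=64, FN=6+12+3=21 → 280/365 = 0.76712
  stand: TP=128, FP=20+12+20=52, FN=24+31+44=99 → 256/407 = 0.62899
  bike: TP=57, FP=20+3+44=67, FN=12+10+20=42 → 114/223 = 0.51121
Macro-F1 score = mean = (0.57490 + 0.76712 + 0.62899 + 0.51121) / 4 = 0.6206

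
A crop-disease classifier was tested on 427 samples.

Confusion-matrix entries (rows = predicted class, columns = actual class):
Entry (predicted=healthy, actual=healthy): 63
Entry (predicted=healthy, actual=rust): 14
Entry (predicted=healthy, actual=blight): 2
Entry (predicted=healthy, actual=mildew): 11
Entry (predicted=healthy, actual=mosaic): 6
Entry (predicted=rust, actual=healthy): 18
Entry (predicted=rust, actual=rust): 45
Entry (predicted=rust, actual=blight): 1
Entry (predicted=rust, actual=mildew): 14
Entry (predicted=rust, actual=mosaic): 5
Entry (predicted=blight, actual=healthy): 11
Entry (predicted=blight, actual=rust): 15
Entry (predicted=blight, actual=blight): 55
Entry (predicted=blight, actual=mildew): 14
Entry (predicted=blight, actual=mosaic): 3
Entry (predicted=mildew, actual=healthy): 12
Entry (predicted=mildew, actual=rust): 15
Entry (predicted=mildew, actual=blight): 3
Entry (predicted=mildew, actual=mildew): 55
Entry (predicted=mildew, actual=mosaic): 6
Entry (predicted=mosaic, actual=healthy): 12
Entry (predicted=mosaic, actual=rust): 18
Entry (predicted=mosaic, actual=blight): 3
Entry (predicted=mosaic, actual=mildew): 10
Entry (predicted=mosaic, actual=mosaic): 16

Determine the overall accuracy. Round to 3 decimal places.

0.548

Accuracy = trace / total = (63+45+55+55+16=234) / 427 = 234/427 = 0.548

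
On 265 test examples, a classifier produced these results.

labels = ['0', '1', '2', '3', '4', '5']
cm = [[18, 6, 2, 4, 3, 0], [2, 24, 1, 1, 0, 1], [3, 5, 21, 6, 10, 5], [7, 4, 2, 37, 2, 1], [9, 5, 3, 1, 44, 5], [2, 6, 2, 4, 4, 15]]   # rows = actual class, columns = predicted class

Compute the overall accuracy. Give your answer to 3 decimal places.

0.600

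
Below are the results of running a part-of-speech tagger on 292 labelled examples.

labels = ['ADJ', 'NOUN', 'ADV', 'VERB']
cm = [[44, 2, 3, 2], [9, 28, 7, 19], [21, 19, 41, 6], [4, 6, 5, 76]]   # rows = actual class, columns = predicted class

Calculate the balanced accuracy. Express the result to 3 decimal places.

0.653

Balanced accuracy = mean of per-class recall.
  ADJ: recall = 44/51 = 0.8627
  NOUN: recall = 28/63 = 0.4444
  ADV: recall = 41/87 = 0.4713
  VERB: recall = 76/91 = 0.8352
Mean = (0.8627 + 0.4444 + 0.4713 + 0.8352) / 4 = 0.653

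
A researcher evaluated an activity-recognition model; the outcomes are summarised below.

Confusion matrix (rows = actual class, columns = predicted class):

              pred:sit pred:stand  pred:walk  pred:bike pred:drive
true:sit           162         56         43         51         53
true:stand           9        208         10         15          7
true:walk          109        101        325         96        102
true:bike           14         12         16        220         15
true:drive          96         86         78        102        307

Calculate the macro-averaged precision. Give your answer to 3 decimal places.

Per-class precision (TP/(TP+FP)):
  sit: TP=162, FP=9+109+14+96=228 → 162/390 = 0.4154
  stand: TP=208, FP=56+101+12+86=255 → 208/463 = 0.4492
  walk: TP=325, FP=43+10+16+78=147 → 325/472 = 0.6886
  bike: TP=220, FP=51+15+96+102=264 → 220/484 = 0.4545
  drive: TP=307, FP=53+7+102+15=177 → 307/484 = 0.6343
Macro-precision = mean = (0.4154 + 0.4492 + 0.6886 + 0.4545 + 0.6343) / 5 = 0.528

0.528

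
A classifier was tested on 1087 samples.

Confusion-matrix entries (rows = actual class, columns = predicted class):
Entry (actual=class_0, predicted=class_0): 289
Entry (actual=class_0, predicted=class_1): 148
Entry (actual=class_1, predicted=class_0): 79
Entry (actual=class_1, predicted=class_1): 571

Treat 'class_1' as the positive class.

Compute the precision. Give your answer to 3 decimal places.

0.794

Precision = TP/(TP+FP) = 571/(571+148) = 571/719 = 0.794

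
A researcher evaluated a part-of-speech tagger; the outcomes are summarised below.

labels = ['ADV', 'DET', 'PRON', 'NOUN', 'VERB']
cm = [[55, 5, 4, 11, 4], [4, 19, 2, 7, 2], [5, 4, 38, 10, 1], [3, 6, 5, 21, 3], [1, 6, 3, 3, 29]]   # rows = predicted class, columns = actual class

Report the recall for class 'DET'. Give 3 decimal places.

0.475

Treat 'DET' as positive and all other classes as negative.
recall = TP/(TP+FN).
DET: TP=19, FN=5+4+6+6=21 → 19/40 = 0.4750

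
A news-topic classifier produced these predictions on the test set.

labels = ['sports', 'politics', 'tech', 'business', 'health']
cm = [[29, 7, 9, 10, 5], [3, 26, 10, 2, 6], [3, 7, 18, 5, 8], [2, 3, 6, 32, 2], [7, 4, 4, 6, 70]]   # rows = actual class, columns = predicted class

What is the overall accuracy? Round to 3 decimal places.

Accuracy = trace / total = (29+26+18+32+70=175) / 284 = 175/284 = 0.616

0.616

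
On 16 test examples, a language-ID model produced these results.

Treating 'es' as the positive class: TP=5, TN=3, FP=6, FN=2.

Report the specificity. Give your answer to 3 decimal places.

0.333

Specificity = TN/(TN+FP) = 3/(3+6) = 0.333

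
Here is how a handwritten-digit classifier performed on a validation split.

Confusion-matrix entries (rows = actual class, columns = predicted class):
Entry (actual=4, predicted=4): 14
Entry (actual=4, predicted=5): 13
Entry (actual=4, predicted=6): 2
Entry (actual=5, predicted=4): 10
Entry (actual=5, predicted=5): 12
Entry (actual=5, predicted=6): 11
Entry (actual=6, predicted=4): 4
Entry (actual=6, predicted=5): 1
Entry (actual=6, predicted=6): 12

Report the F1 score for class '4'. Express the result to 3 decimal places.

0.491

Take TP from the diagonal, FP from the rest of the '4' prediction marginal, FN from the rest of the '4' actual marginal.
F1 score = 2·TP/(2·TP+FP+FN).
4: TP=14, FP=10+4=14, FN=13+2=15 → 28/57 = 0.4912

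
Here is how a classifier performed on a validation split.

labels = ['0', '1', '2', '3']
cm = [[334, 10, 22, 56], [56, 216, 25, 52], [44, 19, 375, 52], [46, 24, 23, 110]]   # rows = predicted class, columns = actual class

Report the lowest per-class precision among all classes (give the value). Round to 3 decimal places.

0.542

Per-class precision (TP/(TP+FP)):
  0: TP=334, FP=10+22+56=88 → 334/422 = 0.7915
  1: TP=216, FP=56+25+52=133 → 216/349 = 0.6189
  2: TP=375, FP=44+19+52=115 → 375/490 = 0.7653
  3: TP=110, FP=46+24+23=93 → 110/203 = 0.5419
Lowest is class '3' with precision = 0.542.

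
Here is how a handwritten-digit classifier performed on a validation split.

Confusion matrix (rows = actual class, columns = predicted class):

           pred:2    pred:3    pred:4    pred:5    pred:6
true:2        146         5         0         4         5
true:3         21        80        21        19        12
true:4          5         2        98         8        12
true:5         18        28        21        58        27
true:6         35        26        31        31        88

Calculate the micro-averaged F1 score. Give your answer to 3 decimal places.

0.587

Micro-averaging pools counts across classes: ΣTP=470, ΣFP=331, ΣFN=331.
Micro-F1 score = 2·TP/(2·TP+FP+FN) on pooled counts = 0.587 (equals overall accuracy in single-label multiclass).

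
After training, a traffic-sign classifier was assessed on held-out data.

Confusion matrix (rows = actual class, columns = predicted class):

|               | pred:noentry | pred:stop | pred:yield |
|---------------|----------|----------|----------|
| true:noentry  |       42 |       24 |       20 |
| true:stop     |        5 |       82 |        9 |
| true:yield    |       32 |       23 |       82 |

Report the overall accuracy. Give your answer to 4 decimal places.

0.6458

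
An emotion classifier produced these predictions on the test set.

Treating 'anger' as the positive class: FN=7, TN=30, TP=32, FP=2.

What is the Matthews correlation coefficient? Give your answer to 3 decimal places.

0.755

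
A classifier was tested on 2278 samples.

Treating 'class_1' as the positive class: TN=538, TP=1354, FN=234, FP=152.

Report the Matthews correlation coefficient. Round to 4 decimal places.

MCC = (TP·TN − FP·FN) / √((TP+FP)(TP+FN)(TN+FP)(TN+FN))
Numerator = 1354·538 − 152·234 = 692884
Denominator = √(1506·1588·690·772) = √1273919135040 = 1128680.2625
MCC = 692884 / 1128680.2625 = 0.6139

0.6139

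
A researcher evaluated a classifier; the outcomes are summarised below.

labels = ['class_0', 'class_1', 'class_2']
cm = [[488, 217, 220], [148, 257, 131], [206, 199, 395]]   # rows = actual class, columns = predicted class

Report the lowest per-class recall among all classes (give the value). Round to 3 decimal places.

Per-class recall (TP/(TP+FN)):
  class_0: TP=488, FN=217+220=437 → 488/925 = 0.5276
  class_1: TP=257, FN=148+131=279 → 257/536 = 0.4795
  class_2: TP=395, FN=206+199=405 → 395/800 = 0.4938
Lowest is class 'class_1' with recall = 0.479.

0.479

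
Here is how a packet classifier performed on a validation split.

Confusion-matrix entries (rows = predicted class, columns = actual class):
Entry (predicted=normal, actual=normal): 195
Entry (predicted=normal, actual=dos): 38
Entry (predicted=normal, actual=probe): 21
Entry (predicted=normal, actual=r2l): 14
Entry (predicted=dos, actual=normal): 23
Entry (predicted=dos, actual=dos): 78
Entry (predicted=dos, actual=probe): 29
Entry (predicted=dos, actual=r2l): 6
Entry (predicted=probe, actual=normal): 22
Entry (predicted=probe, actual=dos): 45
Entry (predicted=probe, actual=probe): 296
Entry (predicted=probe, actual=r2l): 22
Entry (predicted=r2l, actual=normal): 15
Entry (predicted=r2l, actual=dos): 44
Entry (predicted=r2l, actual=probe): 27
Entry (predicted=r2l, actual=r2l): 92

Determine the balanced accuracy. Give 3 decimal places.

0.656

Balanced accuracy = mean of per-class recall.
  normal: recall = 195/255 = 0.7647
  dos: recall = 78/205 = 0.3805
  probe: recall = 296/373 = 0.7936
  r2l: recall = 92/134 = 0.6866
Mean = (0.7647 + 0.3805 + 0.7936 + 0.6866) / 4 = 0.656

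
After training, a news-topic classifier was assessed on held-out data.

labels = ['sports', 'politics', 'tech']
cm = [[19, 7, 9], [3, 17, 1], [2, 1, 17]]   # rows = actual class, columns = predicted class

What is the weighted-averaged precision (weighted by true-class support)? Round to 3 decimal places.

Per-class precision (TP/(TP+FP)):
  sports: TP=19, FP=3+2=5 → 19/24 = 0.7917
  politics: TP=17, FP=7+1=8 → 17/25 = 0.6800
  tech: TP=17, FP=9+1=10 → 17/27 = 0.6296
Weighted-precision = Σ (supportᵢ/N)·precisionᵢ with N=76: (35/76)·0.7917 + (21/76)·0.6800 + (20/76)·0.6296 = 0.718

0.718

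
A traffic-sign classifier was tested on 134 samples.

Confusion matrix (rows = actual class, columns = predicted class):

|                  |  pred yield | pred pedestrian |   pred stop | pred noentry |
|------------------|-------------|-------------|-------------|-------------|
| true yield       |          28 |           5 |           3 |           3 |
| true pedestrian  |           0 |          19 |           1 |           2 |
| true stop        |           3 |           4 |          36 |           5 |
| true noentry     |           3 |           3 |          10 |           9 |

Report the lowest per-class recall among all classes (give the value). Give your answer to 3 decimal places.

Per-class recall (TP/(TP+FN)):
  yield: TP=28, FN=5+3+3=11 → 28/39 = 0.7179
  pedestrian: TP=19, FN=0+1+2=3 → 19/22 = 0.8636
  stop: TP=36, FN=3+4+5=12 → 36/48 = 0.7500
  noentry: TP=9, FN=3+3+10=16 → 9/25 = 0.3600
Lowest is class 'noentry' with recall = 0.360.

0.360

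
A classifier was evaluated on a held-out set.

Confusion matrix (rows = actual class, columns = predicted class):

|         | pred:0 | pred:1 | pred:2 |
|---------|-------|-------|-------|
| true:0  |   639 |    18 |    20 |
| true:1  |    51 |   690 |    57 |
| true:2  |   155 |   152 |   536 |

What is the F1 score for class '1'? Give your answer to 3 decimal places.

0.832

Treat '1' as positive and all other classes as negative.
F1 score = 2·TP/(2·TP+FP+FN).
1: TP=690, FP=18+152=170, FN=51+57=108 → 1380/1658 = 0.8323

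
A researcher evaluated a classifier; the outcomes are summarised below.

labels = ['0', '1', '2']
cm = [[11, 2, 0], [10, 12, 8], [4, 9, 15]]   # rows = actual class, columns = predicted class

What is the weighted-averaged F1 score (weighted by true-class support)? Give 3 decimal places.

Per-class F1 score (2·TP/(2·TP+FP+FN)):
  0: TP=11, FP=10+4=14, FN=2+0=2 → 22/38 = 0.5789
  1: TP=12, FP=2+9=11, FN=10+8=18 → 24/53 = 0.4528
  2: TP=15, FP=0+8=8, FN=4+9=13 → 30/51 = 0.5882
Weighted-F1 score = Σ (supportᵢ/N)·F1 scoreᵢ with N=71: (13/71)·0.5789 + (30/71)·0.4528 + (28/71)·0.5882 = 0.529

0.529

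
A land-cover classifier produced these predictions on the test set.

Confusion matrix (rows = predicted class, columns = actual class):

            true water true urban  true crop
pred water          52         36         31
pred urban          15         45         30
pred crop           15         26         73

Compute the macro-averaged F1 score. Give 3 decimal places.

0.521

Per-class F1 score (2·TP/(2·TP+FP+FN)):
  water: TP=52, FP=36+31=67, FN=15+15=30 → 104/201 = 0.5174
  urban: TP=45, FP=15+30=45, FN=36+26=62 → 90/197 = 0.4569
  crop: TP=73, FP=15+26=41, FN=31+30=61 → 146/248 = 0.5887
Macro-F1 score = mean = (0.5174 + 0.4569 + 0.5887) / 3 = 0.521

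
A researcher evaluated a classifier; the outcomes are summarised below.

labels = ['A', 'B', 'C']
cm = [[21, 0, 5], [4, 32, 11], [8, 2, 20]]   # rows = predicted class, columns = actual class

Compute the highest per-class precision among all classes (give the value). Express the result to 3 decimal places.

Per-class precision (TP/(TP+FP)):
  A: TP=21, FP=0+5=5 → 21/26 = 0.8077
  B: TP=32, FP=4+11=15 → 32/47 = 0.6809
  C: TP=20, FP=8+2=10 → 20/30 = 0.6667
Highest is class 'A' with precision = 0.808.

0.808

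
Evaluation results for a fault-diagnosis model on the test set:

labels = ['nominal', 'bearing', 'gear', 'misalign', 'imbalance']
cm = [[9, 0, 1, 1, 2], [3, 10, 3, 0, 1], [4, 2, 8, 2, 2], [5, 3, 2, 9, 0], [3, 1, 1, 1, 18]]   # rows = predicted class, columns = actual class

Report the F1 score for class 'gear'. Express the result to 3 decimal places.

0.485

F1 score = 2·TP/(2·TP+FP+FN).
gear: TP=8, FP=4+2+2+2=10, FN=1+3+2+1=7 → 16/33 = 0.4848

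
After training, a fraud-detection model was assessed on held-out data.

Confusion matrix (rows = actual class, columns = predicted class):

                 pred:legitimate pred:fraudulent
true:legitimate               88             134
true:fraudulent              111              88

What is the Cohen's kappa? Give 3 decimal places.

-0.160

Observed agreement pₒ = trace/N = 176/421 = 0.4181
Expected agreement pₑ = Σ (rowᵢ·colᵢ)/N² = (222·199 + 199·222)/421² = 0.4985
κ = (pₒ − pₑ)/(1 − pₑ) = (0.4181 − 0.4985)/(1 − 0.4985) = -0.160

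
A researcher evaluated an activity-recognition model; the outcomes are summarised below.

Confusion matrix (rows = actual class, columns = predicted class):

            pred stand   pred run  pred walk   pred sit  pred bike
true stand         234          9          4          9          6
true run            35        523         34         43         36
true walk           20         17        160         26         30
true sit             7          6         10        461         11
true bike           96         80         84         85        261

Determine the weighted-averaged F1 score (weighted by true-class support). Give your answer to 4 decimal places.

Per-class F1 score (2·TP/(2·TP+FP+FN)):
  stand: TP=234, FP=35+20+7+96=158, FN=9+4+9+6=28 → 468/654 = 0.71560
  run: TP=523, FP=9+17+6+80=112, FN=35+34+43+36=148 → 1046/1306 = 0.80092
  walk: TP=160, FP=4+34+10+84=132, FN=20+17+26+30=93 → 320/545 = 0.58716
  sit: TP=461, FP=9+43+26+85=163, FN=7+6+10+11=34 → 922/1119 = 0.82395
  bike: TP=261, FP=6+36+30+11=83, FN=96+80+84+85=345 → 522/950 = 0.54947
Weighted-F1 score = Σ (supportᵢ/N)·F1 scoreᵢ with N=2287: (262/2287)·0.71560 + (671/2287)·0.80092 + (253/2287)·0.58716 + (495/2287)·0.82395 + (606/2287)·0.54947 = 0.7059

0.7059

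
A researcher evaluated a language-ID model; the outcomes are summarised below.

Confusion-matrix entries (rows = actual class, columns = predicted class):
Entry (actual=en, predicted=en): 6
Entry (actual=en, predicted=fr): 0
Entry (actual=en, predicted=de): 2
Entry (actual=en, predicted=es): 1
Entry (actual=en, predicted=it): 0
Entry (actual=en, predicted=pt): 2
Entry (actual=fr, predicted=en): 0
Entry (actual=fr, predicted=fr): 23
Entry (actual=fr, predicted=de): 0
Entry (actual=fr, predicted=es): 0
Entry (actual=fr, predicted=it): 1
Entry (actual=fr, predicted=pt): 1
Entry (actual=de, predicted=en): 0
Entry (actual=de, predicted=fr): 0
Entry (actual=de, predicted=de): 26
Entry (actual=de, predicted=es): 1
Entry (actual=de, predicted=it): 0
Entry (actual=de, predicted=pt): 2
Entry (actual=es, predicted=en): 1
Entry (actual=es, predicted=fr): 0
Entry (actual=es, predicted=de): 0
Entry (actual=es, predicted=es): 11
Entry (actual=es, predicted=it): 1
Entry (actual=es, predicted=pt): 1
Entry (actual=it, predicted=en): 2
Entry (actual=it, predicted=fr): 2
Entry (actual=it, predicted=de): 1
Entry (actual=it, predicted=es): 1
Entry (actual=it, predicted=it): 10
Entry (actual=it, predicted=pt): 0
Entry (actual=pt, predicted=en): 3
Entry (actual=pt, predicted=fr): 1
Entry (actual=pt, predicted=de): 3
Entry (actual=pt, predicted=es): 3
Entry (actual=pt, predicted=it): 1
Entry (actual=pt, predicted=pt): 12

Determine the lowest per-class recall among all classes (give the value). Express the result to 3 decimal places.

Per-class recall (TP/(TP+FN)):
  en: TP=6, FN=0+2+1+0+2=5 → 6/11 = 0.5455
  fr: TP=23, FN=0+0+0+1+1=2 → 23/25 = 0.9200
  de: TP=26, FN=0+0+1+0+2=3 → 26/29 = 0.8966
  es: TP=11, FN=1+0+0+1+1=3 → 11/14 = 0.7857
  it: TP=10, FN=2+2+1+1+0=6 → 10/16 = 0.6250
  pt: TP=12, FN=3+1+3+3+1=11 → 12/23 = 0.5217
Lowest is class 'pt' with recall = 0.522.

0.522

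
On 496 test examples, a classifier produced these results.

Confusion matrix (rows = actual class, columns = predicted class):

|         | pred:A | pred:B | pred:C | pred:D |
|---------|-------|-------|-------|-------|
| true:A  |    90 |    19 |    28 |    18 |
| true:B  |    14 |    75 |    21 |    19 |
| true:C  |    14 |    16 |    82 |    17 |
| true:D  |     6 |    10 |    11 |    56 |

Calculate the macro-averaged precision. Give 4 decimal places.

Per-class precision (TP/(TP+FP)):
  A: TP=90, FP=14+14+6=34 → 90/124 = 0.72581
  B: TP=75, FP=19+16+10=45 → 75/120 = 0.62500
  C: TP=82, FP=28+21+11=60 → 82/142 = 0.57746
  D: TP=56, FP=18+19+17=54 → 56/110 = 0.50909
Macro-precision = mean = (0.72581 + 0.62500 + 0.57746 + 0.50909) / 4 = 0.6093

0.6093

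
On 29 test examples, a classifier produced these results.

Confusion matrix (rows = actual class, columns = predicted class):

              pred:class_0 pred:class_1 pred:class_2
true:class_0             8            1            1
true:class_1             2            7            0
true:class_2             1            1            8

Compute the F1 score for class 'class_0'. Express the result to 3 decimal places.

0.762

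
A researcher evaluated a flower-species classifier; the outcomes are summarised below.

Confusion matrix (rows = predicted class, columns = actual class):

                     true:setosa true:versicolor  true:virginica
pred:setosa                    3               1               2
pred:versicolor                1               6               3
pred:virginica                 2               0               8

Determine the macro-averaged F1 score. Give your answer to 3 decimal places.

0.634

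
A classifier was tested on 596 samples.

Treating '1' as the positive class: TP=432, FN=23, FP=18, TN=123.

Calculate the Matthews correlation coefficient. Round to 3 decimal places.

0.812

MCC = (TP·TN − FP·FN) / √((TP+FP)(TP+FN)(TN+FP)(TN+FN))
Numerator = 432·123 − 18·23 = 52722
Denominator = √(450·455·141·146) = √4214983500 = 64922.9043
MCC = 52722 / 64922.9043 = 0.812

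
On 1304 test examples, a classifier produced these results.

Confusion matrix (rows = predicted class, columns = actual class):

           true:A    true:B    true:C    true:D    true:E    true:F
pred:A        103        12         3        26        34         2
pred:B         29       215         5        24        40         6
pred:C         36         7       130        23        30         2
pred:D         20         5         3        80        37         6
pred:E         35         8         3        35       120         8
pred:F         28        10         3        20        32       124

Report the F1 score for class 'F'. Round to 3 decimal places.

0.679

Treat 'F' as positive and all other classes as negative.
F1 score = 2·TP/(2·TP+FP+FN).
F: TP=124, FP=28+10+3+20+32=93, FN=2+6+2+6+8=24 → 248/365 = 0.6795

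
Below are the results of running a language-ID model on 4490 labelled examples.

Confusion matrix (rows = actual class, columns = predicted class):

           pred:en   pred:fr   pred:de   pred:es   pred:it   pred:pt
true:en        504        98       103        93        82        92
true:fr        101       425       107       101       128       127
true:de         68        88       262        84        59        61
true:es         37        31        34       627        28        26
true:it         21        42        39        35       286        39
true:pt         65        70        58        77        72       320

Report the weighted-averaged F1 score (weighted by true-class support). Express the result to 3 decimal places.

Per-class F1 score (2·TP/(2·TP+FP+FN)):
  en: TP=504, FP=101+68+37+21+65=292, FN=98+103+93+82+92=468 → 1008/1768 = 0.5701
  fr: TP=425, FP=98+88+31+42+70=329, FN=101+107+101+128+127=564 → 850/1743 = 0.4877
  de: TP=262, FP=103+107+34+39+58=341, FN=68+88+84+59+61=360 → 524/1225 = 0.4278
  es: TP=627, FP=93+101+84+35+77=390, FN=37+31+34+28+26=156 → 1254/1800 = 0.6967
  it: TP=286, FP=82+128+59+28+72=369, FN=21+42+39+35+39=176 → 572/1117 = 0.5121
  pt: TP=320, FP=92+127+61+26+39=345, FN=65+70+58+77+72=342 → 640/1327 = 0.4823
Weighted-F1 score = Σ (supportᵢ/N)·F1 scoreᵢ with N=4490: (972/4490)·0.5701 + (989/4490)·0.4877 + (622/4490)·0.4278 + (783/4490)·0.6967 + (462/4490)·0.5121 + (662/4490)·0.4823 = 0.535

0.535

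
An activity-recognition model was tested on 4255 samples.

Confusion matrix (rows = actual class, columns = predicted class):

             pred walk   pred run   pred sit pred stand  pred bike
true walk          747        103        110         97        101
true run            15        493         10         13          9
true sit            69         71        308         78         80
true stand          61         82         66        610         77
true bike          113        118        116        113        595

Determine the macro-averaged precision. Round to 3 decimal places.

Per-class precision (TP/(TP+FP)):
  walk: TP=747, FP=15+69+61+113=258 → 747/1005 = 0.7433
  run: TP=493, FP=103+71+82+118=374 → 493/867 = 0.5686
  sit: TP=308, FP=110+10+66+116=302 → 308/610 = 0.5049
  stand: TP=610, FP=97+13+78+113=301 → 610/911 = 0.6696
  bike: TP=595, FP=101+9+80+77=267 → 595/862 = 0.6903
Macro-precision = mean = (0.7433 + 0.5686 + 0.5049 + 0.6696 + 0.6903) / 5 = 0.635

0.635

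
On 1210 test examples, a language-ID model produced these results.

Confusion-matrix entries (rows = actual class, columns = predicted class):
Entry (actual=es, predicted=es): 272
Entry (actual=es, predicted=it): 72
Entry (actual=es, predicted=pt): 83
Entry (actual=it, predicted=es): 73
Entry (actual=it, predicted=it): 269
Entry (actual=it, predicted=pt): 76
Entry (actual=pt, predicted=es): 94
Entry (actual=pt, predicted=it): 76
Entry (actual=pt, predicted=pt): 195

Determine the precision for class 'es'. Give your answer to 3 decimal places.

0.620

Take TP from the diagonal, FP from the rest of the 'es' prediction marginal, FN from the rest of the 'es' actual marginal.
precision = TP/(TP+FP).
es: TP=272, FP=73+94=167 → 272/439 = 0.6196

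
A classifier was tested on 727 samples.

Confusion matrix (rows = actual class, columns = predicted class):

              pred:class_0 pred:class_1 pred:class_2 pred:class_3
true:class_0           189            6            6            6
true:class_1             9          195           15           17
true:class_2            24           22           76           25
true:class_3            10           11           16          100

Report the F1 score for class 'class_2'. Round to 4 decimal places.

Take TP from the diagonal, FP from the rest of the 'class_2' prediction marginal, FN from the rest of the 'class_2' actual marginal.
F1 score = 2·TP/(2·TP+FP+FN).
class_2: TP=76, FP=6+15+16=37, FN=24+22+25=71 → 152/260 = 0.58462

0.5846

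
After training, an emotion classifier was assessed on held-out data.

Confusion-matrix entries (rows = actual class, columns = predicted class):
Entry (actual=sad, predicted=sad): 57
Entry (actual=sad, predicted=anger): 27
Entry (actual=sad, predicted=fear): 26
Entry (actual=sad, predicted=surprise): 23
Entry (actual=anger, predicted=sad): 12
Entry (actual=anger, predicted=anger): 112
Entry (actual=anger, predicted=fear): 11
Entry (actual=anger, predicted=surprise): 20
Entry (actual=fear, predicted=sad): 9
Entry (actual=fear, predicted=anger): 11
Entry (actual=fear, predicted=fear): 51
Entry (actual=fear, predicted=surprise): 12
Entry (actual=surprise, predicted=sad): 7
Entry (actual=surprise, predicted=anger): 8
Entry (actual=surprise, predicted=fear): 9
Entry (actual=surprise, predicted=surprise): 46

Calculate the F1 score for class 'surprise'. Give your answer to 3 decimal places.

One-vs-rest for 'surprise': TP = diagonal; FP = other classes predicted 'surprise'; FN = 'surprise' predicted as other.
F1 score = 2·TP/(2·TP+FP+FN).
surprise: TP=46, FP=23+20+12=55, FN=7+8+9=24 → 92/171 = 0.5380

0.538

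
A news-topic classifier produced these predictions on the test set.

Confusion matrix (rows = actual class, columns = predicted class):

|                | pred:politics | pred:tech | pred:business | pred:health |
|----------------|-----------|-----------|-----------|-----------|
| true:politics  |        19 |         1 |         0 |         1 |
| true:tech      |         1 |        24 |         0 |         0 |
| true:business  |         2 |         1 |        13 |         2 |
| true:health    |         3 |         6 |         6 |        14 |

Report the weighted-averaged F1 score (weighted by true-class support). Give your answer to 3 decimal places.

0.739

Per-class F1 score (2·TP/(2·TP+FP+FN)):
  politics: TP=19, FP=1+2+3=6, FN=1+0+1=2 → 38/46 = 0.8261
  tech: TP=24, FP=1+1+6=8, FN=1+0+0=1 → 48/57 = 0.8421
  business: TP=13, FP=0+0+6=6, FN=2+1+2=5 → 26/37 = 0.7027
  health: TP=14, FP=1+0+2=3, FN=3+6+6=15 → 28/46 = 0.6087
Weighted-F1 score = Σ (supportᵢ/N)·F1 scoreᵢ with N=93: (21/93)·0.8261 + (25/93)·0.8421 + (18/93)·0.7027 + (29/93)·0.6087 = 0.739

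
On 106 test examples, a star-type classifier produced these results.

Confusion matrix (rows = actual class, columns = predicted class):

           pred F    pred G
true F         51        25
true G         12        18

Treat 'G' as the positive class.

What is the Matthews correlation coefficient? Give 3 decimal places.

MCC = (TP·TN − FP·FN) / √((TP+FP)(TP+FN)(TN+FP)(TN+FN))
Numerator = 18·51 − 25·12 = 618
Denominator = √(43·30·76·63) = √6176520 = 2485.2605
MCC = 618 / 2485.2605 = 0.249

0.249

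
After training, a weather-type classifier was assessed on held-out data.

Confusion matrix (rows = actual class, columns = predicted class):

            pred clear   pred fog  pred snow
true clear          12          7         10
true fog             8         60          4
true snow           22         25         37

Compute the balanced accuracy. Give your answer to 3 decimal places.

0.563

Balanced accuracy = mean of per-class recall.
  clear: recall = 12/29 = 0.4138
  fog: recall = 60/72 = 0.8333
  snow: recall = 37/84 = 0.4405
Mean = (0.4138 + 0.8333 + 0.4405) / 3 = 0.563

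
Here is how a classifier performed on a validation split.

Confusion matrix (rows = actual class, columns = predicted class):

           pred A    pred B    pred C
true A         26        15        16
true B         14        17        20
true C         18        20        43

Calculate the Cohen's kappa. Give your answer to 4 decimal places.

0.1668

Observed agreement pₒ = trace/N = 86/189 = 0.45503
Expected agreement pₑ = Σ (rowᵢ·colᵢ)/N² = (57·58 + 51·52 + 81·79)/189² = 0.34593
κ = (pₒ − pₑ)/(1 − pₑ) = (0.45503 − 0.34593)/(1 − 0.34593) = 0.1668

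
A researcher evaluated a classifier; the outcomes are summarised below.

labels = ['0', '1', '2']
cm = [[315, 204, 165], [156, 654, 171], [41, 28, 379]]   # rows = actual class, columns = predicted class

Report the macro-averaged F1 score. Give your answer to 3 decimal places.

0.626

Per-class F1 score (2·TP/(2·TP+FP+FN)):
  0: TP=315, FP=156+41=197, FN=204+165=369 → 630/1196 = 0.5268
  1: TP=654, FP=204+28=232, FN=156+171=327 → 1308/1867 = 0.7006
  2: TP=379, FP=165+171=336, FN=41+28=69 → 758/1163 = 0.6518
Macro-F1 score = mean = (0.5268 + 0.7006 + 0.6518) / 3 = 0.626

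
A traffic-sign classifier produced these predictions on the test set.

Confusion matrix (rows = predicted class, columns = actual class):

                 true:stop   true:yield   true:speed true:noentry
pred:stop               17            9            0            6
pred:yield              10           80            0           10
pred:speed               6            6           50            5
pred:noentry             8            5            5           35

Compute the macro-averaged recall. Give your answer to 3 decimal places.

Per-class recall (TP/(TP+FN)):
  stop: TP=17, FN=10+6+8=24 → 17/41 = 0.4146
  yield: TP=80, FN=9+6+5=20 → 80/100 = 0.8000
  speed: TP=50, FN=0+0+5=5 → 50/55 = 0.9091
  noentry: TP=35, FN=6+10+5=21 → 35/56 = 0.6250
Macro-recall = mean = (0.4146 + 0.8000 + 0.9091 + 0.6250) / 4 = 0.687

0.687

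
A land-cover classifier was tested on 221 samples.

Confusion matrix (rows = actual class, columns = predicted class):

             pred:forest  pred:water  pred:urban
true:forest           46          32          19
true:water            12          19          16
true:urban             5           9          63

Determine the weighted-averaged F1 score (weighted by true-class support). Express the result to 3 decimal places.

Per-class F1 score (2·TP/(2·TP+FP+FN)):
  forest: TP=46, FP=12+5=17, FN=32+19=51 → 92/160 = 0.5750
  water: TP=19, FP=32+9=41, FN=12+16=28 → 38/107 = 0.3551
  urban: TP=63, FP=19+16=35, FN=5+9=14 → 126/175 = 0.7200
Weighted-F1 score = Σ (supportᵢ/N)·F1 scoreᵢ with N=221: (97/221)·0.5750 + (47/221)·0.3551 + (77/221)·0.7200 = 0.579

0.579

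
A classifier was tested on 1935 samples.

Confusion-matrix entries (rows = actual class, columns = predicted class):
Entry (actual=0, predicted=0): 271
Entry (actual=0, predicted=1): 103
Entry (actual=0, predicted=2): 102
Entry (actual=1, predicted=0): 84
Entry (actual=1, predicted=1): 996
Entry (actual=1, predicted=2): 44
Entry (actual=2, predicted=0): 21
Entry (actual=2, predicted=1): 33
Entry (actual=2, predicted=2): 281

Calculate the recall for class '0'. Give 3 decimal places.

Take TP from the diagonal, FP from the rest of the '0' prediction marginal, FN from the rest of the '0' actual marginal.
recall = TP/(TP+FN).
0: TP=271, FN=103+102=205 → 271/476 = 0.5693

0.569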